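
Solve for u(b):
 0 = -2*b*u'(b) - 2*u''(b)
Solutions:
 u(b) = C1 + C2*erf(sqrt(2)*b/2)


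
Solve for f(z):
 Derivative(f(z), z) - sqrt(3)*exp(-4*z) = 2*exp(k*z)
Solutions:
 f(z) = C1 - sqrt(3)*exp(-4*z)/4 + 2*exp(k*z)/k


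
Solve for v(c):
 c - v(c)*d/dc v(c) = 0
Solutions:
 v(c) = -sqrt(C1 + c^2)
 v(c) = sqrt(C1 + c^2)


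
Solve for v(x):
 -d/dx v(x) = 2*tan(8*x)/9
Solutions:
 v(x) = C1 + log(cos(8*x))/36


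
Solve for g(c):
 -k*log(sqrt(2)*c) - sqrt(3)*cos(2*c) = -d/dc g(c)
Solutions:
 g(c) = C1 + c*k*(log(c) - 1) + c*k*log(2)/2 + sqrt(3)*sin(2*c)/2


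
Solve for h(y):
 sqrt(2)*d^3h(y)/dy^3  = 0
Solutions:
 h(y) = C1 + C2*y + C3*y^2


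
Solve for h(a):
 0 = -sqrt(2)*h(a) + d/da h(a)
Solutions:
 h(a) = C1*exp(sqrt(2)*a)


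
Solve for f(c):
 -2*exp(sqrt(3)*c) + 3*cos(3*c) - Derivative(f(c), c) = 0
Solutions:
 f(c) = C1 - 2*sqrt(3)*exp(sqrt(3)*c)/3 + sin(3*c)


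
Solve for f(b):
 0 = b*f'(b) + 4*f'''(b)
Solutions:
 f(b) = C1 + Integral(C2*airyai(-2^(1/3)*b/2) + C3*airybi(-2^(1/3)*b/2), b)


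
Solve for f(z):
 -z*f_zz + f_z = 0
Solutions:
 f(z) = C1 + C2*z^2


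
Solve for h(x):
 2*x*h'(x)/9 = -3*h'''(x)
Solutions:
 h(x) = C1 + Integral(C2*airyai(-2^(1/3)*x/3) + C3*airybi(-2^(1/3)*x/3), x)


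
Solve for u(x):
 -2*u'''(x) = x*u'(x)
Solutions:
 u(x) = C1 + Integral(C2*airyai(-2^(2/3)*x/2) + C3*airybi(-2^(2/3)*x/2), x)


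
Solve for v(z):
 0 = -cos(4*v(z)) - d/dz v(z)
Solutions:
 v(z) = -asin((C1 + exp(8*z))/(C1 - exp(8*z)))/4 + pi/4
 v(z) = asin((C1 + exp(8*z))/(C1 - exp(8*z)))/4


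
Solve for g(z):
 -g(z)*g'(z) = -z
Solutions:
 g(z) = -sqrt(C1 + z^2)
 g(z) = sqrt(C1 + z^2)


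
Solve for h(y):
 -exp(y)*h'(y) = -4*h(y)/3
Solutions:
 h(y) = C1*exp(-4*exp(-y)/3)


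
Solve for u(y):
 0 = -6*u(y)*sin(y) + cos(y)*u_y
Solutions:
 u(y) = C1/cos(y)^6


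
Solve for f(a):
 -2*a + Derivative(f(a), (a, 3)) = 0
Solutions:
 f(a) = C1 + C2*a + C3*a^2 + a^4/12


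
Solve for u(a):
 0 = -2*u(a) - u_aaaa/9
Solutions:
 u(a) = (C1*sin(2^(3/4)*sqrt(3)*a/2) + C2*cos(2^(3/4)*sqrt(3)*a/2))*exp(-2^(3/4)*sqrt(3)*a/2) + (C3*sin(2^(3/4)*sqrt(3)*a/2) + C4*cos(2^(3/4)*sqrt(3)*a/2))*exp(2^(3/4)*sqrt(3)*a/2)


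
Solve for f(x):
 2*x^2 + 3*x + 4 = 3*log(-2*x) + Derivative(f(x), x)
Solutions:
 f(x) = C1 + 2*x^3/3 + 3*x^2/2 - 3*x*log(-x) + x*(7 - 3*log(2))


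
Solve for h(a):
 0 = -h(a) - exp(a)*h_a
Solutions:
 h(a) = C1*exp(exp(-a))


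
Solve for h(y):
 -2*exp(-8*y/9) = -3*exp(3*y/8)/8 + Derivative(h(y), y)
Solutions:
 h(y) = C1 + exp(3*y/8) + 9*exp(-8*y/9)/4


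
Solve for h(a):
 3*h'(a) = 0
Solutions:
 h(a) = C1


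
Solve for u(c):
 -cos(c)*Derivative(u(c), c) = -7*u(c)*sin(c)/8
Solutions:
 u(c) = C1/cos(c)^(7/8)


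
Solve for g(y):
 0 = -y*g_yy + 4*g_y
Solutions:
 g(y) = C1 + C2*y^5


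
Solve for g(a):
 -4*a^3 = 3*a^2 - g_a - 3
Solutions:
 g(a) = C1 + a^4 + a^3 - 3*a


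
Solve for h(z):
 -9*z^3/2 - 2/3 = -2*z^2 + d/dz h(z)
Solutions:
 h(z) = C1 - 9*z^4/8 + 2*z^3/3 - 2*z/3


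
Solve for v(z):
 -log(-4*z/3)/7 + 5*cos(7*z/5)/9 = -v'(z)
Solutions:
 v(z) = C1 + z*log(-z)/7 - z*log(3)/7 - z/7 + 2*z*log(2)/7 - 25*sin(7*z/5)/63


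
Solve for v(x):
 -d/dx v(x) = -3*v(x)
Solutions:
 v(x) = C1*exp(3*x)


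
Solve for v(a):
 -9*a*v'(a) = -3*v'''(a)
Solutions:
 v(a) = C1 + Integral(C2*airyai(3^(1/3)*a) + C3*airybi(3^(1/3)*a), a)


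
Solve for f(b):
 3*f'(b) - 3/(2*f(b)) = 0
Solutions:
 f(b) = -sqrt(C1 + b)
 f(b) = sqrt(C1 + b)


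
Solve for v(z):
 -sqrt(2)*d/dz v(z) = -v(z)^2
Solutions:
 v(z) = -2/(C1 + sqrt(2)*z)


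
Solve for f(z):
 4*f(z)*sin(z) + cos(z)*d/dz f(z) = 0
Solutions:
 f(z) = C1*cos(z)^4


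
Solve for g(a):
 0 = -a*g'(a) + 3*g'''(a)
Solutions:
 g(a) = C1 + Integral(C2*airyai(3^(2/3)*a/3) + C3*airybi(3^(2/3)*a/3), a)


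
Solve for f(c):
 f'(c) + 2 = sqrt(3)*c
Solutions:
 f(c) = C1 + sqrt(3)*c^2/2 - 2*c


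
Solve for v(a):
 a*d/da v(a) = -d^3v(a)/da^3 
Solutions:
 v(a) = C1 + Integral(C2*airyai(-a) + C3*airybi(-a), a)


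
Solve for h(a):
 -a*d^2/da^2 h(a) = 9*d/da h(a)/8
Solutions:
 h(a) = C1 + C2/a^(1/8)


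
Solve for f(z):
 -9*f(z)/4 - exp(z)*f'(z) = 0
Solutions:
 f(z) = C1*exp(9*exp(-z)/4)


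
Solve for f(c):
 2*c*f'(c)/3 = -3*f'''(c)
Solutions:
 f(c) = C1 + Integral(C2*airyai(-6^(1/3)*c/3) + C3*airybi(-6^(1/3)*c/3), c)


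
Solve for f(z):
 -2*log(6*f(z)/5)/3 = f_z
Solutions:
 -3*Integral(1/(-log(_y) - log(6) + log(5)), (_y, f(z)))/2 = C1 - z


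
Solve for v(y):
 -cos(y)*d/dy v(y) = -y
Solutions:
 v(y) = C1 + Integral(y/cos(y), y)


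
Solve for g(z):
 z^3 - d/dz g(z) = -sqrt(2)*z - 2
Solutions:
 g(z) = C1 + z^4/4 + sqrt(2)*z^2/2 + 2*z


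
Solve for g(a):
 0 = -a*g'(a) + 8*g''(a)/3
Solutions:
 g(a) = C1 + C2*erfi(sqrt(3)*a/4)


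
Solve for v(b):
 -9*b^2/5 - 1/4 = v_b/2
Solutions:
 v(b) = C1 - 6*b^3/5 - b/2


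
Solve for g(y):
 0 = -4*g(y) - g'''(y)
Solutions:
 g(y) = C3*exp(-2^(2/3)*y) + (C1*sin(2^(2/3)*sqrt(3)*y/2) + C2*cos(2^(2/3)*sqrt(3)*y/2))*exp(2^(2/3)*y/2)


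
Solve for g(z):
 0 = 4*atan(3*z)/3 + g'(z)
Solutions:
 g(z) = C1 - 4*z*atan(3*z)/3 + 2*log(9*z^2 + 1)/9


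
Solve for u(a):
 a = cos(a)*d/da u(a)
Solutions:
 u(a) = C1 + Integral(a/cos(a), a)


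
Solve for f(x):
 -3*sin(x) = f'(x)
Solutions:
 f(x) = C1 + 3*cos(x)


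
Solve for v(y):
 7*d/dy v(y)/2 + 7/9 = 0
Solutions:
 v(y) = C1 - 2*y/9


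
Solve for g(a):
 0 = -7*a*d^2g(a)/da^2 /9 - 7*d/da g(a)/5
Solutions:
 g(a) = C1 + C2/a^(4/5)


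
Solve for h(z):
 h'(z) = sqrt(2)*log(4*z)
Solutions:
 h(z) = C1 + sqrt(2)*z*log(z) - sqrt(2)*z + 2*sqrt(2)*z*log(2)


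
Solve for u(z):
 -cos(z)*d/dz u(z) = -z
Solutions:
 u(z) = C1 + Integral(z/cos(z), z)


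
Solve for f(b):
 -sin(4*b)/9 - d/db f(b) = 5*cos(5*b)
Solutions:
 f(b) = C1 - sin(5*b) + cos(4*b)/36


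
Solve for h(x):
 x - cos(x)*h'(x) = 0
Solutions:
 h(x) = C1 + Integral(x/cos(x), x)


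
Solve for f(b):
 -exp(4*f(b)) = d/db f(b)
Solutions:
 f(b) = log(-I*(1/(C1 + 4*b))^(1/4))
 f(b) = log(I*(1/(C1 + 4*b))^(1/4))
 f(b) = log(-(1/(C1 + 4*b))^(1/4))
 f(b) = log(1/(C1 + 4*b))/4


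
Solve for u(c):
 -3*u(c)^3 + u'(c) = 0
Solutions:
 u(c) = -sqrt(2)*sqrt(-1/(C1 + 3*c))/2
 u(c) = sqrt(2)*sqrt(-1/(C1 + 3*c))/2


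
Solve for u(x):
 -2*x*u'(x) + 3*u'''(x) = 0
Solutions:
 u(x) = C1 + Integral(C2*airyai(2^(1/3)*3^(2/3)*x/3) + C3*airybi(2^(1/3)*3^(2/3)*x/3), x)


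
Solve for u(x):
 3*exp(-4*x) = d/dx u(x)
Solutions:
 u(x) = C1 - 3*exp(-4*x)/4


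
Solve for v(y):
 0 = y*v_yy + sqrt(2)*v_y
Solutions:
 v(y) = C1 + C2*y^(1 - sqrt(2))


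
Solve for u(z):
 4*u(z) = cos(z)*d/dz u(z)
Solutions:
 u(z) = C1*(sin(z)^2 + 2*sin(z) + 1)/(sin(z)^2 - 2*sin(z) + 1)


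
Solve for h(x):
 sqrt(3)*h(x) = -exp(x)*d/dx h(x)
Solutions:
 h(x) = C1*exp(sqrt(3)*exp(-x))


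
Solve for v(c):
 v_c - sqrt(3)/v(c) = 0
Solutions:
 v(c) = -sqrt(C1 + 2*sqrt(3)*c)
 v(c) = sqrt(C1 + 2*sqrt(3)*c)


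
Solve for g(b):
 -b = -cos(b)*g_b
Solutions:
 g(b) = C1 + Integral(b/cos(b), b)


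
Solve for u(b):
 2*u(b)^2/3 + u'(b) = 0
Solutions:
 u(b) = 3/(C1 + 2*b)


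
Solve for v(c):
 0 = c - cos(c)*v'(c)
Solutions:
 v(c) = C1 + Integral(c/cos(c), c)


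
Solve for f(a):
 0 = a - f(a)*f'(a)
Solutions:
 f(a) = -sqrt(C1 + a^2)
 f(a) = sqrt(C1 + a^2)


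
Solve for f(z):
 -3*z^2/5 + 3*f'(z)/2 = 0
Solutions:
 f(z) = C1 + 2*z^3/15


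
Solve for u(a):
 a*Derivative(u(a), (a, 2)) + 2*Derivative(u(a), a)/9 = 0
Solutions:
 u(a) = C1 + C2*a^(7/9)


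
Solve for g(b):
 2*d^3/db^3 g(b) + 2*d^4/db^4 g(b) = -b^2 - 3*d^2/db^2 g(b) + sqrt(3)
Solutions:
 g(b) = C1 + C2*b - b^4/36 + 2*b^3/27 + b^2*(4 + 9*sqrt(3))/54 + (C3*sin(sqrt(5)*b/2) + C4*cos(sqrt(5)*b/2))*exp(-b/2)


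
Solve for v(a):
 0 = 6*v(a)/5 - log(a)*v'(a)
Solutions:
 v(a) = C1*exp(6*li(a)/5)


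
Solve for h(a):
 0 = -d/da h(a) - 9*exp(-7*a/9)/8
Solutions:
 h(a) = C1 + 81*exp(-7*a/9)/56


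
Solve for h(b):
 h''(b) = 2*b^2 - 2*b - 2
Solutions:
 h(b) = C1 + C2*b + b^4/6 - b^3/3 - b^2


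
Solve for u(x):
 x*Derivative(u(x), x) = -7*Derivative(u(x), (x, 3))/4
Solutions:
 u(x) = C1 + Integral(C2*airyai(-14^(2/3)*x/7) + C3*airybi(-14^(2/3)*x/7), x)


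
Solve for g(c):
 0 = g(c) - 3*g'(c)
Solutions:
 g(c) = C1*exp(c/3)


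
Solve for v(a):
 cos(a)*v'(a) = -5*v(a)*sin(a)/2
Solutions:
 v(a) = C1*cos(a)^(5/2)


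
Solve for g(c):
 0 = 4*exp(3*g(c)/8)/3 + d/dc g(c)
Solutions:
 g(c) = 8*log((-1 - sqrt(3)*I)*(1/(C1 + 4*c))^(1/3))
 g(c) = 8*log((-1 + sqrt(3)*I)*(1/(C1 + 4*c))^(1/3))
 g(c) = 8*log(1/(C1 + 4*c))/3 + 8*log(2)


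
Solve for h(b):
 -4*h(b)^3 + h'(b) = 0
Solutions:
 h(b) = -sqrt(2)*sqrt(-1/(C1 + 4*b))/2
 h(b) = sqrt(2)*sqrt(-1/(C1 + 4*b))/2


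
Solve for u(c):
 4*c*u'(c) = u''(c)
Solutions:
 u(c) = C1 + C2*erfi(sqrt(2)*c)


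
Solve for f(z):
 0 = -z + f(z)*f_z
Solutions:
 f(z) = -sqrt(C1 + z^2)
 f(z) = sqrt(C1 + z^2)


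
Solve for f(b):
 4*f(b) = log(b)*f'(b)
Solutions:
 f(b) = C1*exp(4*li(b))


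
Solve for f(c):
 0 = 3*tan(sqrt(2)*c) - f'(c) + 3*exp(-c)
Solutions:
 f(c) = C1 + 3*sqrt(2)*log(tan(sqrt(2)*c)^2 + 1)/4 - 3*exp(-c)


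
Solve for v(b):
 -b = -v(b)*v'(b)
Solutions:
 v(b) = -sqrt(C1 + b^2)
 v(b) = sqrt(C1 + b^2)


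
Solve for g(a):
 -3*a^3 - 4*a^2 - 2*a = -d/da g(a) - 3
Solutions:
 g(a) = C1 + 3*a^4/4 + 4*a^3/3 + a^2 - 3*a


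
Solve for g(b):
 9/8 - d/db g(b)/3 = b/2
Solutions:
 g(b) = C1 - 3*b^2/4 + 27*b/8


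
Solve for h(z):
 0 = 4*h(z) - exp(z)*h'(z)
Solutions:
 h(z) = C1*exp(-4*exp(-z))


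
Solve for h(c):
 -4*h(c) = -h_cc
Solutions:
 h(c) = C1*exp(-2*c) + C2*exp(2*c)


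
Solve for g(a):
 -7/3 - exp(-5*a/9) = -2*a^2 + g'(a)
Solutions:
 g(a) = C1 + 2*a^3/3 - 7*a/3 + 9*exp(-5*a/9)/5


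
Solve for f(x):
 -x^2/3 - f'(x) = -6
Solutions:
 f(x) = C1 - x^3/9 + 6*x


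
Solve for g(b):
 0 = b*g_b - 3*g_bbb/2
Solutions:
 g(b) = C1 + Integral(C2*airyai(2^(1/3)*3^(2/3)*b/3) + C3*airybi(2^(1/3)*3^(2/3)*b/3), b)


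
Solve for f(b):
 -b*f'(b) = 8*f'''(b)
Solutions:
 f(b) = C1 + Integral(C2*airyai(-b/2) + C3*airybi(-b/2), b)


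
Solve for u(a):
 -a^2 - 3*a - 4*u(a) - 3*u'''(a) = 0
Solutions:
 u(a) = C3*exp(-6^(2/3)*a/3) - a^2/4 - 3*a/4 + (C1*sin(2^(2/3)*3^(1/6)*a/2) + C2*cos(2^(2/3)*3^(1/6)*a/2))*exp(6^(2/3)*a/6)


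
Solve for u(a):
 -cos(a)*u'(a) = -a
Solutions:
 u(a) = C1 + Integral(a/cos(a), a)


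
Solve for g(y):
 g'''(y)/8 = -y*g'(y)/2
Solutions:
 g(y) = C1 + Integral(C2*airyai(-2^(2/3)*y) + C3*airybi(-2^(2/3)*y), y)


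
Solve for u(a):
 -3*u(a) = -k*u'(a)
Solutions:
 u(a) = C1*exp(3*a/k)


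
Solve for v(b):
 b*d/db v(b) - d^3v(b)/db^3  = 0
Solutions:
 v(b) = C1 + Integral(C2*airyai(b) + C3*airybi(b), b)


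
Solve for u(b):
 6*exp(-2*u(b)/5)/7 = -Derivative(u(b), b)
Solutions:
 u(b) = 5*log(-sqrt(C1 - 6*b)) - 5*log(35) + 5*log(70)/2
 u(b) = 5*log(C1 - 6*b)/2 - 5*log(35) + 5*log(70)/2


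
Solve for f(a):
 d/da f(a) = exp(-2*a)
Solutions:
 f(a) = C1 - exp(-2*a)/2


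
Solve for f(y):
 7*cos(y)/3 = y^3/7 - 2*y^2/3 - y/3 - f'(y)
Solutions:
 f(y) = C1 + y^4/28 - 2*y^3/9 - y^2/6 - 7*sin(y)/3


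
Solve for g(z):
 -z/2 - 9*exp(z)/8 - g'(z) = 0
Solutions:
 g(z) = C1 - z^2/4 - 9*exp(z)/8


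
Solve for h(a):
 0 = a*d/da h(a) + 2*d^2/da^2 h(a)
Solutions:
 h(a) = C1 + C2*erf(a/2)


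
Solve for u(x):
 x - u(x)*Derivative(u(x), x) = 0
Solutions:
 u(x) = -sqrt(C1 + x^2)
 u(x) = sqrt(C1 + x^2)


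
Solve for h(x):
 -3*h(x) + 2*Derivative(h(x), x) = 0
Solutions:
 h(x) = C1*exp(3*x/2)


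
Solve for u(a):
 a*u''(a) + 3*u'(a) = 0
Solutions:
 u(a) = C1 + C2/a^2


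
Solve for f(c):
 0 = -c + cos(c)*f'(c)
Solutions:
 f(c) = C1 + Integral(c/cos(c), c)


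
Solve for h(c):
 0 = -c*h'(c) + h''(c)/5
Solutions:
 h(c) = C1 + C2*erfi(sqrt(10)*c/2)


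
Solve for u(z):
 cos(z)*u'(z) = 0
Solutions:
 u(z) = C1


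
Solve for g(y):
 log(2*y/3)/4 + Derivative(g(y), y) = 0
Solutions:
 g(y) = C1 - y*log(y)/4 - y*log(2)/4 + y/4 + y*log(3)/4


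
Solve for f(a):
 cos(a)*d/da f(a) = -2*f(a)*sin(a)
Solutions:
 f(a) = C1*cos(a)^2


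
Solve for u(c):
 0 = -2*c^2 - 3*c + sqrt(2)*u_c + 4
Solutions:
 u(c) = C1 + sqrt(2)*c^3/3 + 3*sqrt(2)*c^2/4 - 2*sqrt(2)*c


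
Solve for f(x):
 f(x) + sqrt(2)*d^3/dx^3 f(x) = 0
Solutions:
 f(x) = C3*exp(-2^(5/6)*x/2) + (C1*sin(2^(5/6)*sqrt(3)*x/4) + C2*cos(2^(5/6)*sqrt(3)*x/4))*exp(2^(5/6)*x/4)


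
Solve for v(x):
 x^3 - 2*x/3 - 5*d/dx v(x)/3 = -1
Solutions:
 v(x) = C1 + 3*x^4/20 - x^2/5 + 3*x/5


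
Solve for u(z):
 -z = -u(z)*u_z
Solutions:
 u(z) = -sqrt(C1 + z^2)
 u(z) = sqrt(C1 + z^2)


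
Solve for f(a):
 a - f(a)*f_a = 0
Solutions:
 f(a) = -sqrt(C1 + a^2)
 f(a) = sqrt(C1 + a^2)


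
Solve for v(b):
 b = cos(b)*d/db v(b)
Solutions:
 v(b) = C1 + Integral(b/cos(b), b)


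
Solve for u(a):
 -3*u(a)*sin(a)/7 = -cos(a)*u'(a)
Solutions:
 u(a) = C1/cos(a)^(3/7)


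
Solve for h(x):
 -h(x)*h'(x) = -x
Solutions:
 h(x) = -sqrt(C1 + x^2)
 h(x) = sqrt(C1 + x^2)


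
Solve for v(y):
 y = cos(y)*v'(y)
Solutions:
 v(y) = C1 + Integral(y/cos(y), y)


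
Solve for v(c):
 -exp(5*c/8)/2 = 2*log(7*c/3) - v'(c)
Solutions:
 v(c) = C1 + 2*c*log(c) + 2*c*(-log(3) - 1 + log(7)) + 4*exp(5*c/8)/5


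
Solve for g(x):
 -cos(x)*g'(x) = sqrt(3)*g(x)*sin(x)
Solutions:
 g(x) = C1*cos(x)^(sqrt(3))


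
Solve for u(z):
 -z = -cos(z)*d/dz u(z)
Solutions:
 u(z) = C1 + Integral(z/cos(z), z)


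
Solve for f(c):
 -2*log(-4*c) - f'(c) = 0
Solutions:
 f(c) = C1 - 2*c*log(-c) + 2*c*(1 - 2*log(2))


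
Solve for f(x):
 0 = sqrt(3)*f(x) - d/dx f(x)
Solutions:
 f(x) = C1*exp(sqrt(3)*x)


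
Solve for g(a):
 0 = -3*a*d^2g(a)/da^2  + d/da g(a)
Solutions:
 g(a) = C1 + C2*a^(4/3)


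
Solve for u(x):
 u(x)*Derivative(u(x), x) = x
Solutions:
 u(x) = -sqrt(C1 + x^2)
 u(x) = sqrt(C1 + x^2)


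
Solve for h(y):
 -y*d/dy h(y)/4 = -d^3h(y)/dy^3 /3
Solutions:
 h(y) = C1 + Integral(C2*airyai(6^(1/3)*y/2) + C3*airybi(6^(1/3)*y/2), y)


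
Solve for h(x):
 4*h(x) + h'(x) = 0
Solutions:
 h(x) = C1*exp(-4*x)


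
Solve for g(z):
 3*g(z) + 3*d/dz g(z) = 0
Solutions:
 g(z) = C1*exp(-z)


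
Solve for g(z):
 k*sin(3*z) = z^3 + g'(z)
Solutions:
 g(z) = C1 - k*cos(3*z)/3 - z^4/4


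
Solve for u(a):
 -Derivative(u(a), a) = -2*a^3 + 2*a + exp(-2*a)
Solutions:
 u(a) = C1 + a^4/2 - a^2 + exp(-2*a)/2


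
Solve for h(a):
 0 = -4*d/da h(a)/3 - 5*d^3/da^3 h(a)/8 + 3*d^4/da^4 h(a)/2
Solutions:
 h(a) = C1 + C2*exp(a*(-(144*sqrt(20986) + 20861)^(1/3) - 25/(144*sqrt(20986) + 20861)^(1/3) + 10)/72)*sin(sqrt(3)*a*(-(144*sqrt(20986) + 20861)^(1/3) + 25/(144*sqrt(20986) + 20861)^(1/3))/72) + C3*exp(a*(-(144*sqrt(20986) + 20861)^(1/3) - 25/(144*sqrt(20986) + 20861)^(1/3) + 10)/72)*cos(sqrt(3)*a*(-(144*sqrt(20986) + 20861)^(1/3) + 25/(144*sqrt(20986) + 20861)^(1/3))/72) + C4*exp(a*(25/(144*sqrt(20986) + 20861)^(1/3) + 5 + (144*sqrt(20986) + 20861)^(1/3))/36)


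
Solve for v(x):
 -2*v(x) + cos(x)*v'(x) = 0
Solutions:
 v(x) = C1*(sin(x) + 1)/(sin(x) - 1)


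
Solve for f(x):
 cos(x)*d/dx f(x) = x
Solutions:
 f(x) = C1 + Integral(x/cos(x), x)


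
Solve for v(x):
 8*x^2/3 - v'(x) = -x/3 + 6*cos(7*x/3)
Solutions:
 v(x) = C1 + 8*x^3/9 + x^2/6 - 18*sin(7*x/3)/7


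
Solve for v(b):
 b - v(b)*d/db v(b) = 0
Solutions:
 v(b) = -sqrt(C1 + b^2)
 v(b) = sqrt(C1 + b^2)


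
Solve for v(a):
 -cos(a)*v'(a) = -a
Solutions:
 v(a) = C1 + Integral(a/cos(a), a)


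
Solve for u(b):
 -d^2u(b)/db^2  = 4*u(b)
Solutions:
 u(b) = C1*sin(2*b) + C2*cos(2*b)


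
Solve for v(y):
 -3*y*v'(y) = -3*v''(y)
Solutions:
 v(y) = C1 + C2*erfi(sqrt(2)*y/2)


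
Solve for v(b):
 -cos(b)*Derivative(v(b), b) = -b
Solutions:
 v(b) = C1 + Integral(b/cos(b), b)


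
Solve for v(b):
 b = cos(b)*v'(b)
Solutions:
 v(b) = C1 + Integral(b/cos(b), b)


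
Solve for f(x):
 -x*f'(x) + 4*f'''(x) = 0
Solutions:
 f(x) = C1 + Integral(C2*airyai(2^(1/3)*x/2) + C3*airybi(2^(1/3)*x/2), x)


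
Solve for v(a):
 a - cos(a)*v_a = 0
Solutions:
 v(a) = C1 + Integral(a/cos(a), a)


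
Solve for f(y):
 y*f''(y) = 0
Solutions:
 f(y) = C1 + C2*y


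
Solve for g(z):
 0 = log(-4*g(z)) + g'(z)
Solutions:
 Integral(1/(log(-_y) + 2*log(2)), (_y, g(z))) = C1 - z


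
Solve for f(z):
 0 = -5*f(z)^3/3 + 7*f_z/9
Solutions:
 f(z) = -sqrt(14)*sqrt(-1/(C1 + 15*z))/2
 f(z) = sqrt(14)*sqrt(-1/(C1 + 15*z))/2


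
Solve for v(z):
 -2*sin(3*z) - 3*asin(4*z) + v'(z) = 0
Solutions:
 v(z) = C1 + 3*z*asin(4*z) + 3*sqrt(1 - 16*z^2)/4 - 2*cos(3*z)/3


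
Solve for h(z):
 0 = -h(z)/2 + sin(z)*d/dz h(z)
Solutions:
 h(z) = C1*(cos(z) - 1)^(1/4)/(cos(z) + 1)^(1/4)


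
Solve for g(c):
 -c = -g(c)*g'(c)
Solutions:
 g(c) = -sqrt(C1 + c^2)
 g(c) = sqrt(C1 + c^2)


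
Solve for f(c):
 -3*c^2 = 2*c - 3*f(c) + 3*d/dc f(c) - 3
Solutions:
 f(c) = C1*exp(c) + c^2 + 8*c/3 + 5/3


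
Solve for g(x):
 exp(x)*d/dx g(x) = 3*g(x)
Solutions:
 g(x) = C1*exp(-3*exp(-x))


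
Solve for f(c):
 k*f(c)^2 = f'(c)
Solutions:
 f(c) = -1/(C1 + c*k)


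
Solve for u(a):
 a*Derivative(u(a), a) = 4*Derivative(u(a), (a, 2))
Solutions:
 u(a) = C1 + C2*erfi(sqrt(2)*a/4)


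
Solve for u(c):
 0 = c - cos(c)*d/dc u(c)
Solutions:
 u(c) = C1 + Integral(c/cos(c), c)


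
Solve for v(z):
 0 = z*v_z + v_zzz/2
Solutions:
 v(z) = C1 + Integral(C2*airyai(-2^(1/3)*z) + C3*airybi(-2^(1/3)*z), z)


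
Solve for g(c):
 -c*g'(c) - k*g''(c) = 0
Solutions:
 g(c) = C1 + C2*sqrt(k)*erf(sqrt(2)*c*sqrt(1/k)/2)


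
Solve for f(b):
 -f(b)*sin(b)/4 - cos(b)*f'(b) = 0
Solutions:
 f(b) = C1*cos(b)^(1/4)


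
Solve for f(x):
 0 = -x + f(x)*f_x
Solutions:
 f(x) = -sqrt(C1 + x^2)
 f(x) = sqrt(C1 + x^2)


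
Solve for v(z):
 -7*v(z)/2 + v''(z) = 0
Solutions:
 v(z) = C1*exp(-sqrt(14)*z/2) + C2*exp(sqrt(14)*z/2)


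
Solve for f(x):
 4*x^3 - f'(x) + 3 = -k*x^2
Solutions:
 f(x) = C1 + k*x^3/3 + x^4 + 3*x


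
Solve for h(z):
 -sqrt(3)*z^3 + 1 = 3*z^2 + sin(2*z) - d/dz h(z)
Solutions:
 h(z) = C1 + sqrt(3)*z^4/4 + z^3 - z - cos(2*z)/2


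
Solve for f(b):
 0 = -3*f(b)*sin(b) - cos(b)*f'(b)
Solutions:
 f(b) = C1*cos(b)^3


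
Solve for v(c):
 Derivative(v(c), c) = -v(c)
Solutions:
 v(c) = C1*exp(-c)


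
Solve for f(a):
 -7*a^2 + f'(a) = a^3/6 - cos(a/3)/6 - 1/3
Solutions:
 f(a) = C1 + a^4/24 + 7*a^3/3 - a/3 - sin(a/3)/2


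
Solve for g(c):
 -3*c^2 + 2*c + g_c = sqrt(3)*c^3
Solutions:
 g(c) = C1 + sqrt(3)*c^4/4 + c^3 - c^2


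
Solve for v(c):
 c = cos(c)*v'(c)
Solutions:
 v(c) = C1 + Integral(c/cos(c), c)


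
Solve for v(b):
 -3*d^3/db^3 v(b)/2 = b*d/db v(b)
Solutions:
 v(b) = C1 + Integral(C2*airyai(-2^(1/3)*3^(2/3)*b/3) + C3*airybi(-2^(1/3)*3^(2/3)*b/3), b)


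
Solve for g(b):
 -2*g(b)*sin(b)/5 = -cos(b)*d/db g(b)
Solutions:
 g(b) = C1/cos(b)^(2/5)


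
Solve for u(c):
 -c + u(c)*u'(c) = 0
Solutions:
 u(c) = -sqrt(C1 + c^2)
 u(c) = sqrt(C1 + c^2)


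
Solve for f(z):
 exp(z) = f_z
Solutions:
 f(z) = C1 + exp(z)


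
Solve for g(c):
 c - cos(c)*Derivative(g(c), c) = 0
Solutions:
 g(c) = C1 + Integral(c/cos(c), c)


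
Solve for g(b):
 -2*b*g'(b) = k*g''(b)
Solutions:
 g(b) = C1 + C2*sqrt(k)*erf(b*sqrt(1/k))


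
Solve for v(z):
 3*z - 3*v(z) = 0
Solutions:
 v(z) = z


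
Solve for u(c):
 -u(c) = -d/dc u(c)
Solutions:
 u(c) = C1*exp(c)


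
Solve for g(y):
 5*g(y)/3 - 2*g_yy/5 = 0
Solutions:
 g(y) = C1*exp(-5*sqrt(6)*y/6) + C2*exp(5*sqrt(6)*y/6)


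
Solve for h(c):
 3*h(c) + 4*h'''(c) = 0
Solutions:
 h(c) = C3*exp(-6^(1/3)*c/2) + (C1*sin(2^(1/3)*3^(5/6)*c/4) + C2*cos(2^(1/3)*3^(5/6)*c/4))*exp(6^(1/3)*c/4)


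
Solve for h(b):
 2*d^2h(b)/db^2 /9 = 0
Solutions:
 h(b) = C1 + C2*b


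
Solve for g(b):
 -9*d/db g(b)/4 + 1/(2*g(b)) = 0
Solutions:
 g(b) = -sqrt(C1 + 4*b)/3
 g(b) = sqrt(C1 + 4*b)/3


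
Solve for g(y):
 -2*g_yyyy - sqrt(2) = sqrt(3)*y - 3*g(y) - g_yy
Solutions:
 g(y) = C1*exp(-sqrt(6)*y/2) + C2*exp(sqrt(6)*y/2) + C3*sin(y) + C4*cos(y) + sqrt(3)*y/3 + sqrt(2)/3


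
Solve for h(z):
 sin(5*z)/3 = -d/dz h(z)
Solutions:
 h(z) = C1 + cos(5*z)/15


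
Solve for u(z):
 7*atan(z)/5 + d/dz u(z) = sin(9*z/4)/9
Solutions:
 u(z) = C1 - 7*z*atan(z)/5 + 7*log(z^2 + 1)/10 - 4*cos(9*z/4)/81


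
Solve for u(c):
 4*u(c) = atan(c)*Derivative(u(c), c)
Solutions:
 u(c) = C1*exp(4*Integral(1/atan(c), c))


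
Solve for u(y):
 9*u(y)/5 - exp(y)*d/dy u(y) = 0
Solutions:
 u(y) = C1*exp(-9*exp(-y)/5)


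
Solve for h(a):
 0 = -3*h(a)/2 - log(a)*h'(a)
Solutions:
 h(a) = C1*exp(-3*li(a)/2)


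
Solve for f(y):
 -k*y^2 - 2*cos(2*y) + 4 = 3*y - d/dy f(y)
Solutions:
 f(y) = C1 + k*y^3/3 + 3*y^2/2 - 4*y + sin(2*y)


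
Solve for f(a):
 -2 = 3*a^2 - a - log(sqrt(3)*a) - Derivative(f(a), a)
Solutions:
 f(a) = C1 + a^3 - a^2/2 - a*log(a) - a*log(3)/2 + 3*a


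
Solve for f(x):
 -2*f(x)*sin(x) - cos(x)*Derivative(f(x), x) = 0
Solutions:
 f(x) = C1*cos(x)^2


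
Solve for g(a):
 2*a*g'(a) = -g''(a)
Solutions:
 g(a) = C1 + C2*erf(a)


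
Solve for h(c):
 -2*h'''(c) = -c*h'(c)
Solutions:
 h(c) = C1 + Integral(C2*airyai(2^(2/3)*c/2) + C3*airybi(2^(2/3)*c/2), c)


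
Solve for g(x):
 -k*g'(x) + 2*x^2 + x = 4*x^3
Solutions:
 g(x) = C1 - x^4/k + 2*x^3/(3*k) + x^2/(2*k)


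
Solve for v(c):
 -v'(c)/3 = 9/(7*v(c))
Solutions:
 v(c) = -sqrt(C1 - 378*c)/7
 v(c) = sqrt(C1 - 378*c)/7


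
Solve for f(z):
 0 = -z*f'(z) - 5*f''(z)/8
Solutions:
 f(z) = C1 + C2*erf(2*sqrt(5)*z/5)


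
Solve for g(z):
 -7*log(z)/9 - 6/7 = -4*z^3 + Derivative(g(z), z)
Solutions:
 g(z) = C1 + z^4 - 7*z*log(z)/9 - 5*z/63


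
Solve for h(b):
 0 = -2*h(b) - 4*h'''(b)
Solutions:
 h(b) = C3*exp(-2^(2/3)*b/2) + (C1*sin(2^(2/3)*sqrt(3)*b/4) + C2*cos(2^(2/3)*sqrt(3)*b/4))*exp(2^(2/3)*b/4)


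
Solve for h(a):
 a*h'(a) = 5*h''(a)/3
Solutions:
 h(a) = C1 + C2*erfi(sqrt(30)*a/10)


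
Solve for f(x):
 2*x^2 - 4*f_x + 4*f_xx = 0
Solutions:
 f(x) = C1 + C2*exp(x) + x^3/6 + x^2/2 + x


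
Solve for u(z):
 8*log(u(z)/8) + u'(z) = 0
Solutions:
 -Integral(1/(-log(_y) + 3*log(2)), (_y, u(z)))/8 = C1 - z


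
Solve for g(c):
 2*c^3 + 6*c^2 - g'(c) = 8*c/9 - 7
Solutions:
 g(c) = C1 + c^4/2 + 2*c^3 - 4*c^2/9 + 7*c


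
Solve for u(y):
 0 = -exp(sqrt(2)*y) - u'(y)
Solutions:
 u(y) = C1 - sqrt(2)*exp(sqrt(2)*y)/2


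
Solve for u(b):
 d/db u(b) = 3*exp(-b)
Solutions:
 u(b) = C1 - 3*exp(-b)


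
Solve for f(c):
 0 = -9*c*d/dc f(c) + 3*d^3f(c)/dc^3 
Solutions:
 f(c) = C1 + Integral(C2*airyai(3^(1/3)*c) + C3*airybi(3^(1/3)*c), c)


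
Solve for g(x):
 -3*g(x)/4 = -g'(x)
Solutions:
 g(x) = C1*exp(3*x/4)


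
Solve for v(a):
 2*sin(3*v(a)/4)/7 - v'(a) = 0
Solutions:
 -2*a/7 + 2*log(cos(3*v(a)/4) - 1)/3 - 2*log(cos(3*v(a)/4) + 1)/3 = C1


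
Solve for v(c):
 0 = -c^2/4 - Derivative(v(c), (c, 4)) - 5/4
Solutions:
 v(c) = C1 + C2*c + C3*c^2 + C4*c^3 - c^6/1440 - 5*c^4/96


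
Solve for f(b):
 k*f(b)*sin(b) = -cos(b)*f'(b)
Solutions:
 f(b) = C1*exp(k*log(cos(b)))


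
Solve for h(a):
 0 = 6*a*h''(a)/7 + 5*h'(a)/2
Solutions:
 h(a) = C1 + C2/a^(23/12)


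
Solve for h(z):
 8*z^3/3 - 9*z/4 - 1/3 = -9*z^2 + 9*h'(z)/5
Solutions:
 h(z) = C1 + 10*z^4/27 + 5*z^3/3 - 5*z^2/8 - 5*z/27


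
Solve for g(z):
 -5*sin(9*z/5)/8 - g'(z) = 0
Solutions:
 g(z) = C1 + 25*cos(9*z/5)/72


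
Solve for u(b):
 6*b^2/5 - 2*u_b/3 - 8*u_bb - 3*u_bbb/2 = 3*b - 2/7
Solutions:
 u(b) = C1 + C2*exp(2*b*(-4 + sqrt(15))/3) + C3*exp(-2*b*(sqrt(15) + 4)/3) + 3*b^3/5 - 477*b^2/20 + 39531*b/70


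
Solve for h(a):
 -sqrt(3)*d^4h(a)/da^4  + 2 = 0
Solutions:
 h(a) = C1 + C2*a + C3*a^2 + C4*a^3 + sqrt(3)*a^4/36


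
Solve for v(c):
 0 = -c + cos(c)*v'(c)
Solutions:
 v(c) = C1 + Integral(c/cos(c), c)


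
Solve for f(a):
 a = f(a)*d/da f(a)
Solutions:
 f(a) = -sqrt(C1 + a^2)
 f(a) = sqrt(C1 + a^2)


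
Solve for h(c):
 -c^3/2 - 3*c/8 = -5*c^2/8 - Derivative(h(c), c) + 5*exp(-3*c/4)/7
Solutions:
 h(c) = C1 + c^4/8 - 5*c^3/24 + 3*c^2/16 - 20*exp(-3*c/4)/21


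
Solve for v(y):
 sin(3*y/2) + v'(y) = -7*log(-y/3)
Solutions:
 v(y) = C1 - 7*y*log(-y) + 7*y + 7*y*log(3) + 2*cos(3*y/2)/3


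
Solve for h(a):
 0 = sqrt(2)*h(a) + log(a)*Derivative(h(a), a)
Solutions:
 h(a) = C1*exp(-sqrt(2)*li(a))


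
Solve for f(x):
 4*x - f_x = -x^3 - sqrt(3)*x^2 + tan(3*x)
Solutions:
 f(x) = C1 + x^4/4 + sqrt(3)*x^3/3 + 2*x^2 + log(cos(3*x))/3


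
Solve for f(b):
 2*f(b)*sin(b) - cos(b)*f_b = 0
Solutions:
 f(b) = C1/cos(b)^2


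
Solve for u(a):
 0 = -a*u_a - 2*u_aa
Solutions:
 u(a) = C1 + C2*erf(a/2)


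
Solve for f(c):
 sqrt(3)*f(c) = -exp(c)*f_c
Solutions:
 f(c) = C1*exp(sqrt(3)*exp(-c))


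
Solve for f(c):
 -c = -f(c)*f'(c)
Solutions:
 f(c) = -sqrt(C1 + c^2)
 f(c) = sqrt(C1 + c^2)


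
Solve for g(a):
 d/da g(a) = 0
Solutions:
 g(a) = C1


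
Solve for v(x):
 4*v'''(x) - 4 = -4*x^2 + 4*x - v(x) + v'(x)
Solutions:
 v(x) = C1*exp(3^(1/3)*x*(3^(1/3)/(sqrt(78) + 9)^(1/3) + (sqrt(78) + 9)^(1/3))/12)*sin(3^(1/6)*x*(-3^(2/3)*(sqrt(78) + 9)^(1/3) + 3/(sqrt(78) + 9)^(1/3))/12) + C2*exp(3^(1/3)*x*(3^(1/3)/(sqrt(78) + 9)^(1/3) + (sqrt(78) + 9)^(1/3))/12)*cos(3^(1/6)*x*(-3^(2/3)*(sqrt(78) + 9)^(1/3) + 3/(sqrt(78) + 9)^(1/3))/12) + C3*exp(-3^(1/3)*x*(3^(1/3)/(sqrt(78) + 9)^(1/3) + (sqrt(78) + 9)^(1/3))/6) - 4*x^2 - 4*x


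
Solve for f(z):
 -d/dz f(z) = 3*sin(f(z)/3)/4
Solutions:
 3*z/4 + 3*log(cos(f(z)/3) - 1)/2 - 3*log(cos(f(z)/3) + 1)/2 = C1


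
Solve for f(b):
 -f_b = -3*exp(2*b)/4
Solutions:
 f(b) = C1 + 3*exp(2*b)/8


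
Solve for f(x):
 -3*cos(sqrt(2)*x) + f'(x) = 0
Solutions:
 f(x) = C1 + 3*sqrt(2)*sin(sqrt(2)*x)/2


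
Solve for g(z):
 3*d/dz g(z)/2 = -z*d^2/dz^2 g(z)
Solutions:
 g(z) = C1 + C2/sqrt(z)


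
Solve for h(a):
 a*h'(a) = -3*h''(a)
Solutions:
 h(a) = C1 + C2*erf(sqrt(6)*a/6)


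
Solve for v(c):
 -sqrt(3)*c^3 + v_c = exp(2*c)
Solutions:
 v(c) = C1 + sqrt(3)*c^4/4 + exp(2*c)/2


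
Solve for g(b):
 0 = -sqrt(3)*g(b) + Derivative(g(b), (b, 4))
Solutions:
 g(b) = C1*exp(-3^(1/8)*b) + C2*exp(3^(1/8)*b) + C3*sin(3^(1/8)*b) + C4*cos(3^(1/8)*b)


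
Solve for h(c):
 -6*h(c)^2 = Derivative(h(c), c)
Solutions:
 h(c) = 1/(C1 + 6*c)


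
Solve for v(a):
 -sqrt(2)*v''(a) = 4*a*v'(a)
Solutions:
 v(a) = C1 + C2*erf(2^(1/4)*a)


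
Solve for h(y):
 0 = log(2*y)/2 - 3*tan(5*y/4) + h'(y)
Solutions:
 h(y) = C1 - y*log(y)/2 - y*log(2)/2 + y/2 - 12*log(cos(5*y/4))/5


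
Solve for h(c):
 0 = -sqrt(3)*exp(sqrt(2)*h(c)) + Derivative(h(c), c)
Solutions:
 h(c) = sqrt(2)*(2*log(-1/(C1 + sqrt(3)*c)) - log(2))/4


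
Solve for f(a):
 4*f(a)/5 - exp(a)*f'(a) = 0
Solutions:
 f(a) = C1*exp(-4*exp(-a)/5)


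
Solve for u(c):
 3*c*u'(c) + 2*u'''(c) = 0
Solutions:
 u(c) = C1 + Integral(C2*airyai(-2^(2/3)*3^(1/3)*c/2) + C3*airybi(-2^(2/3)*3^(1/3)*c/2), c)


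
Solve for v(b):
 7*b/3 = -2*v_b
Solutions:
 v(b) = C1 - 7*b^2/12


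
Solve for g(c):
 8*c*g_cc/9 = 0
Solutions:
 g(c) = C1 + C2*c


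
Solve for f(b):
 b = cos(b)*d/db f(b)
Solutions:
 f(b) = C1 + Integral(b/cos(b), b)


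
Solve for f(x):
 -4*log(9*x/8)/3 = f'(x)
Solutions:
 f(x) = C1 - 4*x*log(x)/3 - 8*x*log(3)/3 + 4*x/3 + 4*x*log(2)


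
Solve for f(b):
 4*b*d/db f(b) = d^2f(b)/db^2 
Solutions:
 f(b) = C1 + C2*erfi(sqrt(2)*b)


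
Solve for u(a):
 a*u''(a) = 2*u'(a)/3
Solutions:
 u(a) = C1 + C2*a^(5/3)


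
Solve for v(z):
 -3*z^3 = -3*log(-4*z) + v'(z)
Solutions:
 v(z) = C1 - 3*z^4/4 + 3*z*log(-z) + 3*z*(-1 + 2*log(2))


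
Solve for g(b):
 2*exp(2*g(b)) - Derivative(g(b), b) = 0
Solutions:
 g(b) = log(-sqrt(-1/(C1 + 2*b))) - log(2)/2
 g(b) = log(-1/(C1 + 2*b))/2 - log(2)/2


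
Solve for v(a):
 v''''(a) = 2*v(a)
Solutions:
 v(a) = C1*exp(-2^(1/4)*a) + C2*exp(2^(1/4)*a) + C3*sin(2^(1/4)*a) + C4*cos(2^(1/4)*a)


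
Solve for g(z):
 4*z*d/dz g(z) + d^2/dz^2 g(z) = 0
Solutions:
 g(z) = C1 + C2*erf(sqrt(2)*z)


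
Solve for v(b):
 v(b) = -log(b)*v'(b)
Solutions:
 v(b) = C1*exp(-li(b))


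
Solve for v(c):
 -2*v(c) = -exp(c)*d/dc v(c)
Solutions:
 v(c) = C1*exp(-2*exp(-c))


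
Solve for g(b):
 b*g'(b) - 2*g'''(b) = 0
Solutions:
 g(b) = C1 + Integral(C2*airyai(2^(2/3)*b/2) + C3*airybi(2^(2/3)*b/2), b)


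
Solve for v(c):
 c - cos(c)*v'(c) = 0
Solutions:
 v(c) = C1 + Integral(c/cos(c), c)


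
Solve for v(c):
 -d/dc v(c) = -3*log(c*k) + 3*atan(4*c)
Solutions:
 v(c) = C1 + 3*c*log(c*k) - 3*c*atan(4*c) - 3*c + 3*log(16*c^2 + 1)/8


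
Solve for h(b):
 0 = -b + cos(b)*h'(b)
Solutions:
 h(b) = C1 + Integral(b/cos(b), b)


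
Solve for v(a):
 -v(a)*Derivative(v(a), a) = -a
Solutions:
 v(a) = -sqrt(C1 + a^2)
 v(a) = sqrt(C1 + a^2)


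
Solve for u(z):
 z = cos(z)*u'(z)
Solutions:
 u(z) = C1 + Integral(z/cos(z), z)


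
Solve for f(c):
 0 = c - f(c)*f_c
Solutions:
 f(c) = -sqrt(C1 + c^2)
 f(c) = sqrt(C1 + c^2)


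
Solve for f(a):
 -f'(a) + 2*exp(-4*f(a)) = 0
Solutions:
 f(a) = log(-I*(C1 + 8*a)^(1/4))
 f(a) = log(I*(C1 + 8*a)^(1/4))
 f(a) = log(-(C1 + 8*a)^(1/4))
 f(a) = log(C1 + 8*a)/4


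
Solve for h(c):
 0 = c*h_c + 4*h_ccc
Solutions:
 h(c) = C1 + Integral(C2*airyai(-2^(1/3)*c/2) + C3*airybi(-2^(1/3)*c/2), c)


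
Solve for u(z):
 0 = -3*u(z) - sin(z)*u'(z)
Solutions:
 u(z) = C1*(cos(z) + 1)^(3/2)/(cos(z) - 1)^(3/2)


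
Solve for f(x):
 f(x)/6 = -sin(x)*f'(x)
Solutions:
 f(x) = C1*(cos(x) + 1)^(1/12)/(cos(x) - 1)^(1/12)


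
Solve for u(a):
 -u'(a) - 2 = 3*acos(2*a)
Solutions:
 u(a) = C1 - 3*a*acos(2*a) - 2*a + 3*sqrt(1 - 4*a^2)/2


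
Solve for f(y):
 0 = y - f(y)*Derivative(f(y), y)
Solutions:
 f(y) = -sqrt(C1 + y^2)
 f(y) = sqrt(C1 + y^2)


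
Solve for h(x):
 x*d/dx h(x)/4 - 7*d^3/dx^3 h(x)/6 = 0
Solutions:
 h(x) = C1 + Integral(C2*airyai(14^(2/3)*3^(1/3)*x/14) + C3*airybi(14^(2/3)*3^(1/3)*x/14), x)


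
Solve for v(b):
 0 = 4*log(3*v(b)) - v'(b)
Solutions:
 -Integral(1/(log(_y) + log(3)), (_y, v(b)))/4 = C1 - b


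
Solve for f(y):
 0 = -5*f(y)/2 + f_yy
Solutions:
 f(y) = C1*exp(-sqrt(10)*y/2) + C2*exp(sqrt(10)*y/2)


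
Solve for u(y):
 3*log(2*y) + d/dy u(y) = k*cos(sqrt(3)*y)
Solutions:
 u(y) = C1 + sqrt(3)*k*sin(sqrt(3)*y)/3 - 3*y*log(y) - 3*y*log(2) + 3*y


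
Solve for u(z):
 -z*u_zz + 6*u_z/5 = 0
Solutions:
 u(z) = C1 + C2*z^(11/5)


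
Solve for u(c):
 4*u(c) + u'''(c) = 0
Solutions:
 u(c) = C3*exp(-2^(2/3)*c) + (C1*sin(2^(2/3)*sqrt(3)*c/2) + C2*cos(2^(2/3)*sqrt(3)*c/2))*exp(2^(2/3)*c/2)


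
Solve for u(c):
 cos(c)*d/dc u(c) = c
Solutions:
 u(c) = C1 + Integral(c/cos(c), c)


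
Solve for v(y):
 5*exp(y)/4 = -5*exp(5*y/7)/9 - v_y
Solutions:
 v(y) = C1 - 7*exp(5*y/7)/9 - 5*exp(y)/4


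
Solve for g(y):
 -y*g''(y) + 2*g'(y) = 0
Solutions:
 g(y) = C1 + C2*y^3


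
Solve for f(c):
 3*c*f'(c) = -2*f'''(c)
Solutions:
 f(c) = C1 + Integral(C2*airyai(-2^(2/3)*3^(1/3)*c/2) + C3*airybi(-2^(2/3)*3^(1/3)*c/2), c)


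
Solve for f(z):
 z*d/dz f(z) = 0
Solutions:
 f(z) = C1


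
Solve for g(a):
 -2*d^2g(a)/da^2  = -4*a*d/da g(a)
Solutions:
 g(a) = C1 + C2*erfi(a)


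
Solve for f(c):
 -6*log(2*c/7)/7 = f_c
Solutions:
 f(c) = C1 - 6*c*log(c)/7 - 6*c*log(2)/7 + 6*c/7 + 6*c*log(7)/7


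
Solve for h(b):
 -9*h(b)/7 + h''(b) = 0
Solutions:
 h(b) = C1*exp(-3*sqrt(7)*b/7) + C2*exp(3*sqrt(7)*b/7)


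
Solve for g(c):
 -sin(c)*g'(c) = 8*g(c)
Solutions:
 g(c) = C1*(cos(c)^4 + 4*cos(c)^3 + 6*cos(c)^2 + 4*cos(c) + 1)/(cos(c)^4 - 4*cos(c)^3 + 6*cos(c)^2 - 4*cos(c) + 1)


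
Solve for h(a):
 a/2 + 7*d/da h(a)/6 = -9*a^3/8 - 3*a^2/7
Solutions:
 h(a) = C1 - 27*a^4/112 - 6*a^3/49 - 3*a^2/14


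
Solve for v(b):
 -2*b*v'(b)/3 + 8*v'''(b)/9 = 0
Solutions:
 v(b) = C1 + Integral(C2*airyai(6^(1/3)*b/2) + C3*airybi(6^(1/3)*b/2), b)


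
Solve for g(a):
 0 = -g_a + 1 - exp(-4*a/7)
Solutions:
 g(a) = C1 + a + 7*exp(-4*a/7)/4


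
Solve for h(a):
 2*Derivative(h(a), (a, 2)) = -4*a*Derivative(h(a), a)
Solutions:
 h(a) = C1 + C2*erf(a)


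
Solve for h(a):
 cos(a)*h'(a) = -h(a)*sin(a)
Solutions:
 h(a) = C1*cos(a)


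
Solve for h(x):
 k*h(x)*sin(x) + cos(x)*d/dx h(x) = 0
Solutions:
 h(x) = C1*exp(k*log(cos(x)))


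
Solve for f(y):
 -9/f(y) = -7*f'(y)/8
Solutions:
 f(y) = -sqrt(C1 + 1008*y)/7
 f(y) = sqrt(C1 + 1008*y)/7


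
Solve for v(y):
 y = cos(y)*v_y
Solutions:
 v(y) = C1 + Integral(y/cos(y), y)


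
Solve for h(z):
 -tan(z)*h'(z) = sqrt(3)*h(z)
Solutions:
 h(z) = C1/sin(z)^(sqrt(3))


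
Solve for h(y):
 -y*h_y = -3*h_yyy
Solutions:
 h(y) = C1 + Integral(C2*airyai(3^(2/3)*y/3) + C3*airybi(3^(2/3)*y/3), y)


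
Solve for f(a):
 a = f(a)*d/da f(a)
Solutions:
 f(a) = -sqrt(C1 + a^2)
 f(a) = sqrt(C1 + a^2)


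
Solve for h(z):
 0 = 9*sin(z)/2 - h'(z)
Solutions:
 h(z) = C1 - 9*cos(z)/2


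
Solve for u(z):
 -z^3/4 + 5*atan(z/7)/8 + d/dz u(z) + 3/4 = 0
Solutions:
 u(z) = C1 + z^4/16 - 5*z*atan(z/7)/8 - 3*z/4 + 35*log(z^2 + 49)/16


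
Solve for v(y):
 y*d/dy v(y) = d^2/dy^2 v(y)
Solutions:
 v(y) = C1 + C2*erfi(sqrt(2)*y/2)


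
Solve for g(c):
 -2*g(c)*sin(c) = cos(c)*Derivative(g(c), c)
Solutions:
 g(c) = C1*cos(c)^2


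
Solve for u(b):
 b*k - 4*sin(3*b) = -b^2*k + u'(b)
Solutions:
 u(b) = C1 + b^3*k/3 + b^2*k/2 + 4*cos(3*b)/3


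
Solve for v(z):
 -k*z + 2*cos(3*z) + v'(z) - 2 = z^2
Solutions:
 v(z) = C1 + k*z^2/2 + z^3/3 + 2*z - 2*sin(3*z)/3


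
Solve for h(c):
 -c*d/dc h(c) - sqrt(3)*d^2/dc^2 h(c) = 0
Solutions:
 h(c) = C1 + C2*erf(sqrt(2)*3^(3/4)*c/6)


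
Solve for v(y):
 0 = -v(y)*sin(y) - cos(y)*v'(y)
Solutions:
 v(y) = C1*cos(y)


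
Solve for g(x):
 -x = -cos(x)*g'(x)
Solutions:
 g(x) = C1 + Integral(x/cos(x), x)


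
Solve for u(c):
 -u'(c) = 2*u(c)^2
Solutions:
 u(c) = 1/(C1 + 2*c)


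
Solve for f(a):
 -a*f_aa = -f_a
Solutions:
 f(a) = C1 + C2*a^2


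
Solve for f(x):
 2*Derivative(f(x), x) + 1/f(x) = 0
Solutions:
 f(x) = -sqrt(C1 - x)
 f(x) = sqrt(C1 - x)


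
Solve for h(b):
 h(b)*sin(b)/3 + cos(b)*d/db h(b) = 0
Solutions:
 h(b) = C1*cos(b)^(1/3)


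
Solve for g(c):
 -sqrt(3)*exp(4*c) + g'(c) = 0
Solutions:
 g(c) = C1 + sqrt(3)*exp(4*c)/4


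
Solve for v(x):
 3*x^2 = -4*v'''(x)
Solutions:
 v(x) = C1 + C2*x + C3*x^2 - x^5/80


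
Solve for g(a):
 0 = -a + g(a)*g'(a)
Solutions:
 g(a) = -sqrt(C1 + a^2)
 g(a) = sqrt(C1 + a^2)


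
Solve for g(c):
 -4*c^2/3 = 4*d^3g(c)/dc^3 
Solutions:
 g(c) = C1 + C2*c + C3*c^2 - c^5/180


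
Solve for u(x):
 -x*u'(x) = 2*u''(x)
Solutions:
 u(x) = C1 + C2*erf(x/2)


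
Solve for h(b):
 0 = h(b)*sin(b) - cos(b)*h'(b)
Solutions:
 h(b) = C1/cos(b)


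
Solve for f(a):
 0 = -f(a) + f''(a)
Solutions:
 f(a) = C1*exp(-a) + C2*exp(a)


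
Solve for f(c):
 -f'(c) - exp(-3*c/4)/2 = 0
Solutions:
 f(c) = C1 + 2*exp(-3*c/4)/3


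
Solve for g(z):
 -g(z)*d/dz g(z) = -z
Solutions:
 g(z) = -sqrt(C1 + z^2)
 g(z) = sqrt(C1 + z^2)


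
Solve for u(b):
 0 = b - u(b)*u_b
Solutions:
 u(b) = -sqrt(C1 + b^2)
 u(b) = sqrt(C1 + b^2)


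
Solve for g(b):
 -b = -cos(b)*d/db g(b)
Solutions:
 g(b) = C1 + Integral(b/cos(b), b)


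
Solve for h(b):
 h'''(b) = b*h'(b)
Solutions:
 h(b) = C1 + Integral(C2*airyai(b) + C3*airybi(b), b)


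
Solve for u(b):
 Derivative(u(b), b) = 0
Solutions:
 u(b) = C1


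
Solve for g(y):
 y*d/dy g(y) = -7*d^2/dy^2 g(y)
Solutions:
 g(y) = C1 + C2*erf(sqrt(14)*y/14)


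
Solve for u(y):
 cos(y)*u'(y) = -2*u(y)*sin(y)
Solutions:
 u(y) = C1*cos(y)^2


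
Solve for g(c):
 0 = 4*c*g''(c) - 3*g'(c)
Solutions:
 g(c) = C1 + C2*c^(7/4)


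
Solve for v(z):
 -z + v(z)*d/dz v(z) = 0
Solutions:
 v(z) = -sqrt(C1 + z^2)
 v(z) = sqrt(C1 + z^2)


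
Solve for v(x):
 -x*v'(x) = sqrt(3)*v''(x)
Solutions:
 v(x) = C1 + C2*erf(sqrt(2)*3^(3/4)*x/6)


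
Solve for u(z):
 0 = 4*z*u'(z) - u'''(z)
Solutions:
 u(z) = C1 + Integral(C2*airyai(2^(2/3)*z) + C3*airybi(2^(2/3)*z), z)


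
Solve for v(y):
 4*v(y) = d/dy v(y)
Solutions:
 v(y) = C1*exp(4*y)


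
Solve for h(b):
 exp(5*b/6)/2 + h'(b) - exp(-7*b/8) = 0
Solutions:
 h(b) = C1 - 3*exp(5*b/6)/5 - 8*exp(-7*b/8)/7


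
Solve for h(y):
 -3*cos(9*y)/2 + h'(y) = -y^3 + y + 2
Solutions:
 h(y) = C1 - y^4/4 + y^2/2 + 2*y + sin(9*y)/6


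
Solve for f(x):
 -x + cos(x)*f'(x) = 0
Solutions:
 f(x) = C1 + Integral(x/cos(x), x)


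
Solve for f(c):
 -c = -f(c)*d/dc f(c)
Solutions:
 f(c) = -sqrt(C1 + c^2)
 f(c) = sqrt(C1 + c^2)


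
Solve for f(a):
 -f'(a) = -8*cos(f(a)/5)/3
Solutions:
 -8*a/3 - 5*log(sin(f(a)/5) - 1)/2 + 5*log(sin(f(a)/5) + 1)/2 = C1


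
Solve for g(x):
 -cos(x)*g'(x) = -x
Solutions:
 g(x) = C1 + Integral(x/cos(x), x)


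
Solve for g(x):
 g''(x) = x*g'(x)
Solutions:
 g(x) = C1 + C2*erfi(sqrt(2)*x/2)


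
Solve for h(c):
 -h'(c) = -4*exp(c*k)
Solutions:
 h(c) = C1 + 4*exp(c*k)/k


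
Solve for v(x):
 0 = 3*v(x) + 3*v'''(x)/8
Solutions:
 v(x) = C3*exp(-2*x) + (C1*sin(sqrt(3)*x) + C2*cos(sqrt(3)*x))*exp(x)


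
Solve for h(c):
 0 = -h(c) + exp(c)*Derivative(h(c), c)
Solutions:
 h(c) = C1*exp(-exp(-c))


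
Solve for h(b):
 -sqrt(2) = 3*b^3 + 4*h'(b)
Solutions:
 h(b) = C1 - 3*b^4/16 - sqrt(2)*b/4


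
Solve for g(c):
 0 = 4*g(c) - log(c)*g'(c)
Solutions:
 g(c) = C1*exp(4*li(c))


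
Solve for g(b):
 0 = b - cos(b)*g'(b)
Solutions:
 g(b) = C1 + Integral(b/cos(b), b)


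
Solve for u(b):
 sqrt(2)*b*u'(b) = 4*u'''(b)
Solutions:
 u(b) = C1 + Integral(C2*airyai(sqrt(2)*b/2) + C3*airybi(sqrt(2)*b/2), b)


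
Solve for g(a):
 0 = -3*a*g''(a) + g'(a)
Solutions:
 g(a) = C1 + C2*a^(4/3)


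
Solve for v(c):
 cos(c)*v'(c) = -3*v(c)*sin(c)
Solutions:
 v(c) = C1*cos(c)^3


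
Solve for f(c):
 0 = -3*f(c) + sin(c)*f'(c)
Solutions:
 f(c) = C1*(cos(c) - 1)^(3/2)/(cos(c) + 1)^(3/2)


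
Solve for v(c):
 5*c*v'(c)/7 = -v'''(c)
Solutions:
 v(c) = C1 + Integral(C2*airyai(-5^(1/3)*7^(2/3)*c/7) + C3*airybi(-5^(1/3)*7^(2/3)*c/7), c)


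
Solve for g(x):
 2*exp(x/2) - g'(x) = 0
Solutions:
 g(x) = C1 + 4*exp(x/2)


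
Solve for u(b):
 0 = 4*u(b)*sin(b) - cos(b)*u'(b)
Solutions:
 u(b) = C1/cos(b)^4


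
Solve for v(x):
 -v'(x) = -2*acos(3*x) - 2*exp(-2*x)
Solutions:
 v(x) = C1 + 2*x*acos(3*x) - 2*sqrt(1 - 9*x^2)/3 - exp(-2*x)
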